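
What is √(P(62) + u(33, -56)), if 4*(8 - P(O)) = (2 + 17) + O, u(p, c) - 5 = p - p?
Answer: I*√29/2 ≈ 2.6926*I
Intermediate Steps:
u(p, c) = 5 (u(p, c) = 5 + (p - p) = 5 + 0 = 5)
P(O) = 13/4 - O/4 (P(O) = 8 - ((2 + 17) + O)/4 = 8 - (19 + O)/4 = 8 + (-19/4 - O/4) = 13/4 - O/4)
√(P(62) + u(33, -56)) = √((13/4 - ¼*62) + 5) = √((13/4 - 31/2) + 5) = √(-49/4 + 5) = √(-29/4) = I*√29/2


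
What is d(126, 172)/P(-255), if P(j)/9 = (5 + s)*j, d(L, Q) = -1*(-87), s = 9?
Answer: -29/10710 ≈ -0.0027077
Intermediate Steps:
d(L, Q) = 87
P(j) = 126*j (P(j) = 9*((5 + 9)*j) = 9*(14*j) = 126*j)
d(126, 172)/P(-255) = 87/((126*(-255))) = 87/(-32130) = 87*(-1/32130) = -29/10710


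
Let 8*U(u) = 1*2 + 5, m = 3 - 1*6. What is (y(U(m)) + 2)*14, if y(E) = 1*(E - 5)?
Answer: -119/4 ≈ -29.750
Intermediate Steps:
m = -3 (m = 3 - 6 = -3)
U(u) = 7/8 (U(u) = (1*2 + 5)/8 = (2 + 5)/8 = (⅛)*7 = 7/8)
y(E) = -5 + E (y(E) = 1*(-5 + E) = -5 + E)
(y(U(m)) + 2)*14 = ((-5 + 7/8) + 2)*14 = (-33/8 + 2)*14 = -17/8*14 = -119/4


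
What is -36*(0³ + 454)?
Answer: -16344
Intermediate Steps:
-36*(0³ + 454) = -36*(0 + 454) = -36*454 = -16344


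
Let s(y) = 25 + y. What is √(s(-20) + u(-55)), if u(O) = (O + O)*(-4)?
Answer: √445 ≈ 21.095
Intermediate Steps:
u(O) = -8*O (u(O) = (2*O)*(-4) = -8*O)
√(s(-20) + u(-55)) = √((25 - 20) - 8*(-55)) = √(5 + 440) = √445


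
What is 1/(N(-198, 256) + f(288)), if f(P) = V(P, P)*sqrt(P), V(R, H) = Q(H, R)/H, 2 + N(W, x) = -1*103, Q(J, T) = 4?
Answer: -1890/198449 - 3*sqrt(2)/198449 ≈ -0.0095452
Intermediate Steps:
N(W, x) = -105 (N(W, x) = -2 - 1*103 = -2 - 103 = -105)
V(R, H) = 4/H
f(P) = 4/sqrt(P) (f(P) = (4/P)*sqrt(P) = 4/sqrt(P))
1/(N(-198, 256) + f(288)) = 1/(-105 + 4/sqrt(288)) = 1/(-105 + 4*(sqrt(2)/24)) = 1/(-105 + sqrt(2)/6)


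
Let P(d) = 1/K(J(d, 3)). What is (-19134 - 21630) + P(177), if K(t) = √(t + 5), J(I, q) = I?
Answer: -40764 + √182/182 ≈ -40764.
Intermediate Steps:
K(t) = √(5 + t)
P(d) = (5 + d)^(-½) (P(d) = 1/(√(5 + d)) = (5 + d)^(-½))
(-19134 - 21630) + P(177) = (-19134 - 21630) + (5 + 177)^(-½) = -40764 + 182^(-½) = -40764 + √182/182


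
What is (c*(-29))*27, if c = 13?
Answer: -10179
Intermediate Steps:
(c*(-29))*27 = (13*(-29))*27 = -377*27 = -10179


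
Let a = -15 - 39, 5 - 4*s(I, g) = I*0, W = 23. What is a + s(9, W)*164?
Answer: 151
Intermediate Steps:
s(I, g) = 5/4 (s(I, g) = 5/4 - I*0/4 = 5/4 - ¼*0 = 5/4 + 0 = 5/4)
a = -54
a + s(9, W)*164 = -54 + (5/4)*164 = -54 + 205 = 151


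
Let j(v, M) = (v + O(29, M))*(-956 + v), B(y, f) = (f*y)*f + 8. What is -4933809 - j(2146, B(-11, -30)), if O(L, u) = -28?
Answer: -7454229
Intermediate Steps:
B(y, f) = 8 + y*f**2 (B(y, f) = y*f**2 + 8 = 8 + y*f**2)
j(v, M) = (-956 + v)*(-28 + v) (j(v, M) = (v - 28)*(-956 + v) = (-28 + v)*(-956 + v) = (-956 + v)*(-28 + v))
-4933809 - j(2146, B(-11, -30)) = -4933809 - (26768 + 2146**2 - 984*2146) = -4933809 - (26768 + 4605316 - 2111664) = -4933809 - 1*2520420 = -4933809 - 2520420 = -7454229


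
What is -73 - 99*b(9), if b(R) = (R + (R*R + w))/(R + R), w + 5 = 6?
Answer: -1147/2 ≈ -573.50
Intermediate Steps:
w = 1 (w = -5 + 6 = 1)
b(R) = (1 + R + R**2)/(2*R) (b(R) = (R + (R*R + 1))/(R + R) = (R + (R**2 + 1))/((2*R)) = (R + (1 + R**2))*(1/(2*R)) = (1 + R + R**2)*(1/(2*R)) = (1 + R + R**2)/(2*R))
-73 - 99*b(9) = -73 - 99*(1 + 9*(1 + 9))/(2*9) = -73 - 99*(1 + 9*10)/(2*9) = -73 - 99*(1 + 90)/(2*9) = -73 - 99*91/(2*9) = -73 - 99*91/18 = -73 - 1001/2 = -1147/2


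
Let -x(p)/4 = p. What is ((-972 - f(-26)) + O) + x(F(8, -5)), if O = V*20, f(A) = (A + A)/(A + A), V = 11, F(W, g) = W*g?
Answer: -593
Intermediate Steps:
x(p) = -4*p
f(A) = 1 (f(A) = (2*A)/((2*A)) = (2*A)*(1/(2*A)) = 1)
O = 220 (O = 11*20 = 220)
((-972 - f(-26)) + O) + x(F(8, -5)) = ((-972 - 1*1) + 220) - 32*(-5) = ((-972 - 1) + 220) - 4*(-40) = (-973 + 220) + 160 = -753 + 160 = -593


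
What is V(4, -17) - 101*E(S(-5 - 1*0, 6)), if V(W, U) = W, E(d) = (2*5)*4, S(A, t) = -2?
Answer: -4036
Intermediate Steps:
E(d) = 40 (E(d) = 10*4 = 40)
V(4, -17) - 101*E(S(-5 - 1*0, 6)) = 4 - 101*40 = 4 - 4040 = -4036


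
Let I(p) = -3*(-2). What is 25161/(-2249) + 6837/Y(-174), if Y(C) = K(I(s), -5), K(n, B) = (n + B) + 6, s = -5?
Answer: 15200286/15743 ≈ 965.53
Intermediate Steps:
I(p) = 6
K(n, B) = 6 + B + n (K(n, B) = (B + n) + 6 = 6 + B + n)
Y(C) = 7 (Y(C) = 6 - 5 + 6 = 7)
25161/(-2249) + 6837/Y(-174) = 25161/(-2249) + 6837/7 = 25161*(-1/2249) + 6837*(1/7) = -25161/2249 + 6837/7 = 15200286/15743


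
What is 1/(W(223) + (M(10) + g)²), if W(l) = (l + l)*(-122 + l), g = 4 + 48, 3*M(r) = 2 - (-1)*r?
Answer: 1/48182 ≈ 2.0755e-5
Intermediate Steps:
M(r) = ⅔ + r/3 (M(r) = (2 - (-1)*r)/3 = (2 + r)/3 = ⅔ + r/3)
g = 52
W(l) = 2*l*(-122 + l) (W(l) = (2*l)*(-122 + l) = 2*l*(-122 + l))
1/(W(223) + (M(10) + g)²) = 1/(2*223*(-122 + 223) + ((⅔ + (⅓)*10) + 52)²) = 1/(2*223*101 + ((⅔ + 10/3) + 52)²) = 1/(45046 + (4 + 52)²) = 1/(45046 + 56²) = 1/(45046 + 3136) = 1/48182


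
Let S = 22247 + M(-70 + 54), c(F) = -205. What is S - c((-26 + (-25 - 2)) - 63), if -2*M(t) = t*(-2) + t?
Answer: 22444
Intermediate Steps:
M(t) = t/2 (M(t) = -(t*(-2) + t)/2 = -(-2*t + t)/2 = -(-1)*t/2 = t/2)
S = 22239 (S = 22247 + (-70 + 54)/2 = 22247 + (½)*(-16) = 22247 - 8 = 22239)
S - c((-26 + (-25 - 2)) - 63) = 22239 - 1*(-205) = 22239 + 205 = 22444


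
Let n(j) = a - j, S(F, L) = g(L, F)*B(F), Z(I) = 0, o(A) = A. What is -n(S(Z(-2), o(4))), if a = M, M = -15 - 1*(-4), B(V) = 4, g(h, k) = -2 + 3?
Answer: 15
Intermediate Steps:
g(h, k) = 1
M = -11 (M = -15 + 4 = -11)
a = -11
S(F, L) = 4 (S(F, L) = 1*4 = 4)
n(j) = -11 - j
-n(S(Z(-2), o(4))) = -(-11 - 1*4) = -(-11 - 4) = -1*(-15) = 15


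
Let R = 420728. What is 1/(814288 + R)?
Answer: 1/1235016 ≈ 8.0971e-7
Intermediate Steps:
1/(814288 + R) = 1/(814288 + 420728) = 1/1235016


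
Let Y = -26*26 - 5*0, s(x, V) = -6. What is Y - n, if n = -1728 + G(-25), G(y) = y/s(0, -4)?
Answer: 6287/6 ≈ 1047.8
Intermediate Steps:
G(y) = -y/6 (G(y) = y/(-6) = y*(-⅙) = -y/6)
Y = -676 (Y = -676 + 0 = -676)
n = -10343/6 (n = -1728 - ⅙*(-25) = -1728 + 25/6 = -10343/6 ≈ -1723.8)
Y - n = -676 - 1*(-10343/6) = -676 + 10343/6 = 6287/6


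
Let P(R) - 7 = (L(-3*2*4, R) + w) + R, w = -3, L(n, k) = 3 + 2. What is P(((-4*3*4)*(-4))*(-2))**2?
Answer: 140625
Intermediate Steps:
L(n, k) = 5
P(R) = 9 + R (P(R) = 7 + ((5 - 3) + R) = 7 + (2 + R) = 9 + R)
P(((-4*3*4)*(-4))*(-2))**2 = (9 + ((-4*3*4)*(-4))*(-2))**2 = (9 + (-12*4*(-4))*(-2))**2 = (9 - 48*(-4)*(-2))**2 = (9 + 192*(-2))**2 = (9 - 384)**2 = (-375)**2 = 140625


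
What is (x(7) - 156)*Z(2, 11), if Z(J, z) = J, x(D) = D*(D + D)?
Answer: -116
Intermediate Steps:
x(D) = 2*D**2 (x(D) = D*(2*D) = 2*D**2)
(x(7) - 156)*Z(2, 11) = (2*7**2 - 156)*2 = (2*49 - 156)*2 = (98 - 156)*2 = -58*2 = -116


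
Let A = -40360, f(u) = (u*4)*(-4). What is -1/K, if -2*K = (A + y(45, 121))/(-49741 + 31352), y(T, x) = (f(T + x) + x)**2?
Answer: -36778/6385865 ≈ -0.0057593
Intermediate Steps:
f(u) = -16*u (f(u) = (4*u)*(-4) = -16*u)
y(T, x) = (-16*T - 15*x)**2 (y(T, x) = (-16*(T + x) + x)**2 = ((-16*T - 16*x) + x)**2 = (-16*T - 15*x)**2)
K = 6385865/36778 (K = -(-40360 + (15*121 + 16*45)**2)/(2*(-49741 + 31352)) = -(-40360 + (1815 + 720)**2)/(2*(-18389)) = -(-40360 + 2535**2)*(-1)/(2*18389) = -(-40360 + 6426225)*(-1)/(2*18389) = -6385865*(-1)/(2*18389) = -1/2*(-6385865/18389) = 6385865/36778 ≈ 173.63)
-1/K = -1/6385865/36778 = -1*36778/6385865 = -36778/6385865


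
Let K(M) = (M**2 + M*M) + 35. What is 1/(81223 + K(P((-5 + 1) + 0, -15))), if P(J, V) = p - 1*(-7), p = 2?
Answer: 1/81420 ≈ 1.2282e-5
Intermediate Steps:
P(J, V) = 9 (P(J, V) = 2 - 1*(-7) = 2 + 7 = 9)
K(M) = 35 + 2*M**2 (K(M) = (M**2 + M**2) + 35 = 2*M**2 + 35 = 35 + 2*M**2)
1/(81223 + K(P((-5 + 1) + 0, -15))) = 1/(81223 + (35 + 2*9**2)) = 1/(81223 + (35 + 2*81)) = 1/(81223 + (35 + 162)) = 1/(81223 + 197) = 1/81420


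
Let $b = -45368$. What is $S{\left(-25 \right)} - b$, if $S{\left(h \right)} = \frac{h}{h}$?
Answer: $45369$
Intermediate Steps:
$S{\left(h \right)} = 1$
$S{\left(-25 \right)} - b = 1 - -45368 = 1 + 45368 = 45369$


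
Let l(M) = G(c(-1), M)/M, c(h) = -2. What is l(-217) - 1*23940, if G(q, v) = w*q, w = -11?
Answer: -5195002/217 ≈ -23940.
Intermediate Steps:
G(q, v) = -11*q
l(M) = 22/M (l(M) = (-11*(-2))/M = 22/M)
l(-217) - 1*23940 = 22/(-217) - 1*23940 = 22*(-1/217) - 23940 = -22/217 - 23940 = -5195002/217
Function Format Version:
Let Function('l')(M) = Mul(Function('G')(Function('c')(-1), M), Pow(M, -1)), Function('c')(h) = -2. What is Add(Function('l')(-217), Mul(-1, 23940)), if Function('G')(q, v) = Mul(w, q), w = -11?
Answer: Rational(-5195002, 217) ≈ -23940.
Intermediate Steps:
Function('G')(q, v) = Mul(-11, q)
Function('l')(M) = Mul(22, Pow(M, -1)) (Function('l')(M) = Mul(Mul(-11, -2), Pow(M, -1)) = Mul(22, Pow(M, -1)))
Add(Function('l')(-217), Mul(-1, 23940)) = Add(Mul(22, Pow(-217, -1)), Mul(-1, 23940)) = Add(Mul(22, Rational(-1, 217)), -23940) = Add(Rational(-22, 217), -23940) = Rational(-5195002, 217)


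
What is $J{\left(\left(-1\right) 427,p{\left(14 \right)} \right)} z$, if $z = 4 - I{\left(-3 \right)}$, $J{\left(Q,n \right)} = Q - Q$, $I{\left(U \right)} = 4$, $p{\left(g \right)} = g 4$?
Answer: $0$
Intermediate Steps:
$p{\left(g \right)} = 4 g$
$J{\left(Q,n \right)} = 0$
$z = 0$ ($z = 4 - 4 = 0$)
$J{\left(\left(-1\right) 427,p{\left(14 \right)} \right)} z = 0 \cdot 0 = 0$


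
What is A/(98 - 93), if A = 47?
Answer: 47/5 ≈ 9.4000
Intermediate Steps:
A/(98 - 93) = 47/(98 - 93) = 47/5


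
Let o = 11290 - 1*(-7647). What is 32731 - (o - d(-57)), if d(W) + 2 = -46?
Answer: 13746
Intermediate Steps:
o = 18937 (o = 11290 + 7647 = 18937)
d(W) = -48 (d(W) = -2 - 46 = -48)
32731 - (o - d(-57)) = 32731 - (18937 - 1*(-48)) = 32731 - (18937 + 48) = 32731 - 1*18985 = 32731 - 18985 = 13746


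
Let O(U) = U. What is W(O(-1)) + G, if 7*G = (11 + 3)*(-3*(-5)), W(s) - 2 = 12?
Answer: 44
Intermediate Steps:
W(s) = 14 (W(s) = 2 + 12 = 14)
G = 30 (G = ((11 + 3)*(-3*(-5)))/7 = (14*15)/7 = (⅐)*210 = 30)
W(O(-1)) + G = 14 + 30 = 44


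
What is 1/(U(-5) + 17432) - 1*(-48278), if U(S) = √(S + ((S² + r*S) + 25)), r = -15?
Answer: 1833806665193/37984313 - √30/151937252 ≈ 48278.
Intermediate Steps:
U(S) = √(25 + S² - 14*S) (U(S) = √(S + ((S² - 15*S) + 25)) = √(S + (25 + S² - 15*S)) = √(25 + S² - 14*S))
1/(U(-5) + 17432) - 1*(-48278) = 1/(√(25 + (-5)² - 14*(-5)) + 17432) - 1*(-48278) = 1/(√(25 + 25 + 70) + 17432) + 48278 = 1/(√120 + 17432) + 48278 = 1/(2*√30 + 17432) + 48278 = 1/(17432 + 2*√30) + 48278 = 48278 + 1/(17432 + 2*√30)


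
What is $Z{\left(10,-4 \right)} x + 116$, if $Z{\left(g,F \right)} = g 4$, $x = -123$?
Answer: $-4804$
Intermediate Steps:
$Z{\left(g,F \right)} = 4 g$
$Z{\left(10,-4 \right)} x + 116 = 4 \cdot 10 \left(-123\right) + 116 = 40 \left(-123\right) + 116 = -4920 + 116 = -4804$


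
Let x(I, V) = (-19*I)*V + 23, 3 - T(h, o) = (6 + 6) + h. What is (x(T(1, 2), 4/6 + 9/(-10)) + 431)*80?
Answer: 98320/3 ≈ 32773.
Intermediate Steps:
T(h, o) = -9 - h (T(h, o) = 3 - ((6 + 6) + h) = 3 - (12 + h) = 3 + (-12 - h) = -9 - h)
x(I, V) = 23 - 19*I*V (x(I, V) = -19*I*V + 23 = 23 - 19*I*V)
(x(T(1, 2), 4/6 + 9/(-10)) + 431)*80 = ((23 - 19*(-9 - 1*1)*(4/6 + 9/(-10))) + 431)*80 = ((23 - 19*(-9 - 1)*(4*(⅙) + 9*(-⅒))) + 431)*80 = ((23 - 19*(-10)*(⅔ - 9/10)) + 431)*80 = ((23 - 19*(-10)*(-7/30)) + 431)*80 = ((23 - 133/3) + 431)*80 = (-64/3 + 431)*80 = (1229/3)*80 = 98320/3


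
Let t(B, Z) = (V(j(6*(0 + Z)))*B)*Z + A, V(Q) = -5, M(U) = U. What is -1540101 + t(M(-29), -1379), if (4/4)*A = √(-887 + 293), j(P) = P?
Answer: -1740056 + 3*I*√66 ≈ -1.7401e+6 + 24.372*I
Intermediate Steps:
A = 3*I*√66 (A = √(-887 + 293) = √(-594) = 3*I*√66 ≈ 24.372*I)
t(B, Z) = -5*B*Z + 3*I*√66 (t(B, Z) = (-5*B)*Z + 3*I*√66 = -5*B*Z + 3*I*√66)
-1540101 + t(M(-29), -1379) = -1540101 + (-5*(-29)*(-1379) + 3*I*√66) = -1540101 + (-199955 + 3*I*√66) = -1740056 + 3*I*√66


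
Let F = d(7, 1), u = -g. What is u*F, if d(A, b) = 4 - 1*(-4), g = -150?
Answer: 1200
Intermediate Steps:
d(A, b) = 8 (d(A, b) = 4 + 4 = 8)
u = 150 (u = -1*(-150) = 150)
F = 8
u*F = 150*8 = 1200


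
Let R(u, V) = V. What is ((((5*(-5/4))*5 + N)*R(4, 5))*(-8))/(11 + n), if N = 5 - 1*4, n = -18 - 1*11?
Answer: -605/9 ≈ -67.222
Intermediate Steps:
n = -29 (n = -18 - 11 = -29)
N = 1 (N = 5 - 4 = 1)
((((5*(-5/4))*5 + N)*R(4, 5))*(-8))/(11 + n) = ((((5*(-5/4))*5 + 1)*5)*(-8))/(11 - 29) = ((((5*(-5*1/4))*5 + 1)*5)*(-8))/(-18) = ((((5*(-5/4))*5 + 1)*5)*(-8))*(-1/18) = (((-25/4*5 + 1)*5)*(-8))*(-1/18) = (((-125/4 + 1)*5)*(-8))*(-1/18) = (-121/4*5*(-8))*(-1/18) = -605/4*(-8)*(-1/18) = 1210*(-1/18) = -605/9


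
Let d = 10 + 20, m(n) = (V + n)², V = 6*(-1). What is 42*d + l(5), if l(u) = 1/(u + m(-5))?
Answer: 158761/126 ≈ 1260.0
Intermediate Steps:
V = -6
m(n) = (-6 + n)²
d = 30
l(u) = 1/(121 + u) (l(u) = 1/(u + (-6 - 5)²) = 1/(u + (-11)²) = 1/(u + 121) = 1/(121 + u))
42*d + l(5) = 42*30 + 1/(121 + 5) = 1260 + 1/126 = 158761/126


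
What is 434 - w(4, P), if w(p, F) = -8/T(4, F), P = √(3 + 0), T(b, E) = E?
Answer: 434 + 8*√3/3 ≈ 438.62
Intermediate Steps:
P = √3 ≈ 1.7320
w(p, F) = -8/F
434 - w(4, P) = 434 - (-8)/(√3) = 434 - (-8)*√3/3 = 434 + 8*√3/3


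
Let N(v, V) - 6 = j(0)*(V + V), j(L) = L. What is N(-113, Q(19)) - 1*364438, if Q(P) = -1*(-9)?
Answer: -364432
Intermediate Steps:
Q(P) = 9
N(v, V) = 6 (N(v, V) = 6 + 0*(V + V) = 6 + 0*(2*V) = 6 + 0 = 6)
N(-113, Q(19)) - 1*364438 = 6 - 1*364438 = 6 - 364438 = -364432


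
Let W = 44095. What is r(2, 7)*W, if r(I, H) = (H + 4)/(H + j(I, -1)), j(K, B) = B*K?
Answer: 97009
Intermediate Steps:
r(I, H) = (4 + H)/(H - I) (r(I, H) = (H + 4)/(H - I) = (4 + H)/(H - I))
r(2, 7)*W = ((4 + 7)/(7 - 1*2))*44095 = (11/(7 - 2))*44095 = (11/5)*44095 = 97009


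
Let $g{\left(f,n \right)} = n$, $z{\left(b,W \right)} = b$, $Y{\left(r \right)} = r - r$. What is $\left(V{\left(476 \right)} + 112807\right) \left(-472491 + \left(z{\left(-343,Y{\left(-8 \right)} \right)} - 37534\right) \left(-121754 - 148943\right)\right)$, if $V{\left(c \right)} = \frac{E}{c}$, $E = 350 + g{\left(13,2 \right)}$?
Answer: $\frac{137633724030723138}{119} \approx 1.1566 \cdot 10^{15}$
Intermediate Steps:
$Y{\left(r \right)} = 0$
$E = 352$ ($E = 350 + 2 = 352$)
$V{\left(c \right)} = \frac{352}{c}$
$\left(V{\left(476 \right)} + 112807\right) \left(-472491 + \left(z{\left(-343,Y{\left(-8 \right)} \right)} - 37534\right) \left(-121754 - 148943\right)\right) = \left(\frac{352}{476} + 112807\right) \left(-472491 + \left(-343 - 37534\right) \left(-121754 - 148943\right)\right) = \left(352 \cdot \frac{1}{476} + 112807\right) \left(-472491 - -10253190269\right) = \left(\frac{88}{119} + 112807\right) \left(-472491 + 10253190269\right) = \frac{13424121}{119} \cdot 10252717778 = \frac{137633724030723138}{119}$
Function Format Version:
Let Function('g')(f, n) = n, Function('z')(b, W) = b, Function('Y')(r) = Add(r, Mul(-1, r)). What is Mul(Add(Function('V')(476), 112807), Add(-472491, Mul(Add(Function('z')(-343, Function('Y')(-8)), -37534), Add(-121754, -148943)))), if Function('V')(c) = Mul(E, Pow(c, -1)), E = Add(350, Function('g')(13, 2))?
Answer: Rational(137633724030723138, 119) ≈ 1.1566e+15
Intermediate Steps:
Function('Y')(r) = 0
E = 352 (E = Add(350, 2) = 352)
Function('V')(c) = Mul(352, Pow(c, -1))
Mul(Add(Function('V')(476), 112807), Add(-472491, Mul(Add(Function('z')(-343, Function('Y')(-8)), -37534), Add(-121754, -148943)))) = Mul(Add(Mul(352, Pow(476, -1)), 112807), Add(-472491, Mul(Add(-343, -37534), Add(-121754, -148943)))) = Mul(Add(Mul(352, Rational(1, 476)), 112807), Add(-472491, Mul(-37877, -270697))) = Mul(Add(Rational(88, 119), 112807), Add(-472491, 10253190269)) = Mul(Rational(13424121, 119), 10252717778) = Rational(137633724030723138, 119)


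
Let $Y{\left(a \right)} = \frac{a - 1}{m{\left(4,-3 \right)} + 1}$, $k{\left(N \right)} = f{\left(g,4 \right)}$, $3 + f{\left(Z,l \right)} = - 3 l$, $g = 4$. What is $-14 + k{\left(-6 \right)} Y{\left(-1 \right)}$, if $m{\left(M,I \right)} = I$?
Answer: $-29$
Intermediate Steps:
$f{\left(Z,l \right)} = -3 - 3 l$
$k{\left(N \right)} = -15$ ($k{\left(N \right)} = -3 - 12 = -15$)
$Y{\left(a \right)} = \frac{1}{2} - \frac{a}{2}$ ($Y{\left(a \right)} = \frac{a - 1}{-3 + 1} = \frac{-1 + a}{-2} = \left(-1 + a\right) \left(- \frac{1}{2}\right) = \frac{1}{2} - \frac{a}{2}$)
$-14 + k{\left(-6 \right)} Y{\left(-1 \right)} = -14 - 15 \left(\frac{1}{2} - - \frac{1}{2}\right) = -14 - 15 \left(\frac{1}{2} + \frac{1}{2}\right) = -14 - 15 = -29$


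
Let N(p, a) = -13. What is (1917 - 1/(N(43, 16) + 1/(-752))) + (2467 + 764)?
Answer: 50332748/9777 ≈ 5148.1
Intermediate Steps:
(1917 - 1/(N(43, 16) + 1/(-752))) + (2467 + 764) = (1917 - 1/(-13 + 1/(-752))) + (2467 + 764) = (1917 - 1/(-13 - 1/752)) + 3231 = (1917 - 1/(-9777/752)) + 3231 = (1917 - 1*(-752/9777)) + 3231 = (1917 + 752/9777) + 3231 = 18743261/9777 + 3231 = 50332748/9777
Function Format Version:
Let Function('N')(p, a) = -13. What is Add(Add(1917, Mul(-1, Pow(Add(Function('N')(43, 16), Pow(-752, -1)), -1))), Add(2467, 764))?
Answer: Rational(50332748, 9777) ≈ 5148.1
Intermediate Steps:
Add(Add(1917, Mul(-1, Pow(Add(Function('N')(43, 16), Pow(-752, -1)), -1))), Add(2467, 764)) = Add(Add(1917, Mul(-1, Pow(Add(-13, Pow(-752, -1)), -1))), Add(2467, 764)) = Add(Add(1917, Mul(-1, Pow(Add(-13, Rational(-1, 752)), -1))), 3231) = Add(Add(1917, Mul(-1, Pow(Rational(-9777, 752), -1))), 3231) = Add(Add(1917, Mul(-1, Rational(-752, 9777))), 3231) = Add(Add(1917, Rational(752, 9777)), 3231) = Add(Rational(18743261, 9777), 3231) = Rational(50332748, 9777)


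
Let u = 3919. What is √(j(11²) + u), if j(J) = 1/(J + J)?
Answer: √1896798/22 ≈ 62.602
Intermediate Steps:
j(J) = 1/(2*J)
√(j(11²) + u) = √(1/(2*(11²)) + 3919) = √((½)/121 + 3919) = √((½)*(1/121) + 3919) = √(1/242 + 3919) = √(948399/242) = √1896798/22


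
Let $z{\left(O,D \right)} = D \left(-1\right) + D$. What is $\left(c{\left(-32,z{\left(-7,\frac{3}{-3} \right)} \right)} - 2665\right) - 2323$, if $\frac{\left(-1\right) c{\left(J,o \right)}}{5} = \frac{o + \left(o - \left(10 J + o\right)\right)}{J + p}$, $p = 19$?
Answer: $- \frac{63244}{13} \approx -4864.9$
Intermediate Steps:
$z{\left(O,D \right)} = 0$ ($z{\left(O,D \right)} = - D + D = 0$)
$c{\left(J,o \right)} = - \frac{5 \left(o - 10 J\right)}{19 + J}$ ($c{\left(J,o \right)} = - 5 \frac{o + \left(o - \left(10 J + o\right)\right)}{J + 19} = - 5 \frac{o + \left(o - \left(o + 10 J\right)\right)}{19 + J} = - 5 \frac{o - 10 J}{19 + J} = - \frac{5 \left(o - 10 J\right)}{19 + J}$)
$\left(c{\left(-32,z{\left(-7,\frac{3}{-3} \right)} \right)} - 2665\right) - 2323 = \left(\frac{5 \left(\left(-1\right) 0 + 10 \left(-32\right)\right)}{19 - 32} - 2665\right) - 2323 = \left(\frac{5 \left(0 - 320\right)}{-13} - 2665\right) - 2323 = \left(5 \left(- \frac{1}{13}\right) \left(-320\right) - 2665\right) - 2323 = \left(\frac{1600}{13} - 2665\right) - 2323 = - \frac{33045}{13} - 2323 = - \frac{63244}{13}$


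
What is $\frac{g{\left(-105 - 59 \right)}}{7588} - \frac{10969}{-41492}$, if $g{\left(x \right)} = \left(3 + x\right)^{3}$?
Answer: $- \frac{1545308415}{2811083} \approx -549.72$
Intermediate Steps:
$\frac{g{\left(-105 - 59 \right)}}{7588} - \frac{10969}{-41492} = \frac{\left(3 - 164\right)^{3}}{7588} - \frac{10969}{-41492} = \left(3 - 164\right)^{3} \cdot \frac{1}{7588} - - \frac{10969}{41492} = \left(-161\right)^{3} \cdot \frac{1}{7588} + \frac{10969}{41492} = \left(-4173281\right) \frac{1}{7588} + \frac{10969}{41492} = - \frac{596183}{1084} + \frac{10969}{41492} = - \frac{1545308415}{2811083}$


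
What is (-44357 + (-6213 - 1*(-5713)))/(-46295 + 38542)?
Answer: 44857/7753 ≈ 5.7858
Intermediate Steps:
(-44357 + (-6213 - 1*(-5713)))/(-46295 + 38542) = (-44357 + (-6213 + 5713))/(-7753) = (-44357 - 500)*(-1/7753) = -44857*(-1/7753) = 44857/7753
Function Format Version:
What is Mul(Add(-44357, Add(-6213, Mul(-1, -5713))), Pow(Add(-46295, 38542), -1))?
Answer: Rational(44857, 7753) ≈ 5.7858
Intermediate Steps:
Mul(Add(-44357, Add(-6213, Mul(-1, -5713))), Pow(Add(-46295, 38542), -1)) = Mul(Add(-44357, Add(-6213, 5713)), Pow(-7753, -1)) = Mul(Add(-44357, -500), Rational(-1, 7753)) = Mul(-44857, Rational(-1, 7753)) = Rational(44857, 7753)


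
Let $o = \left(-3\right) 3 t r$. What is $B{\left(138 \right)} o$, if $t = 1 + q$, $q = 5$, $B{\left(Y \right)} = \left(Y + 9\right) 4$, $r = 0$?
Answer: $0$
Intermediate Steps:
$B{\left(Y \right)} = 36 + 4 Y$ ($B{\left(Y \right)} = \left(9 + Y\right) 4 = 36 + 4 Y$)
$t = 6$ ($t = 1 + 5 = 6$)
$o = 0$ ($o = \left(-3\right) 3 \cdot 6 \cdot 0 = \left(-9\right) 6 \cdot 0 = \left(-54\right) 0 = 0$)
$B{\left(138 \right)} o = \left(36 + 4 \cdot 138\right) 0 = \left(36 + 552\right) 0 = 588 \cdot 0 = 0$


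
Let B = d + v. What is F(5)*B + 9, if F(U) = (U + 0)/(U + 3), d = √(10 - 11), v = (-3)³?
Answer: -63/8 + 5*I/8 ≈ -7.875 + 0.625*I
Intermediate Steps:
v = -27
d = I (d = √(-1) = I ≈ 1.0*I)
F(U) = U/(3 + U)
B = -27 + I (B = I - 27 = -27 + I ≈ -27.0 + 1.0*I)
F(5)*B + 9 = (5/(3 + 5))*(-27 + I) + 9 = (5/8)*(-27 + I) + 9 = (5*(⅛))*(-27 + I) + 9 = 5*(-27 + I)/8 + 9 = (-135/8 + 5*I/8) + 9 = -63/8 + 5*I/8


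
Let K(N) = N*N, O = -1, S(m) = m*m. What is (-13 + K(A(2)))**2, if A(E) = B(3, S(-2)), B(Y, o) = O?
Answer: 144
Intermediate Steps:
S(m) = m**2
B(Y, o) = -1
A(E) = -1
K(N) = N**2
(-13 + K(A(2)))**2 = (-13 + (-1)**2)**2 = (-13 + 1)**2 = (-12)**2 = 144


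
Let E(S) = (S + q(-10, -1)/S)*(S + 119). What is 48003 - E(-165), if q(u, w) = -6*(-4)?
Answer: 2222347/55 ≈ 40406.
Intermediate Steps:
q(u, w) = 24
E(S) = (119 + S)*(S + 24/S) (E(S) = (S + 24/S)*(S + 119) = (S + 24/S)*(119 + S) = (119 + S)*(S + 24/S))
48003 - E(-165) = 48003 - (24 + (-165)**2 + 119*(-165) + 2856/(-165)) = 48003 - (24 + 27225 - 19635 + 2856*(-1/165)) = 48003 - (24 + 27225 - 19635 - 952/55) = 48003 - 1*417818/55 = 48003 - 417818/55 = 2222347/55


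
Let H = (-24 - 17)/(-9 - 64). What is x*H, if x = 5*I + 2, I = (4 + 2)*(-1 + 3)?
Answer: 2542/73 ≈ 34.822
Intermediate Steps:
I = 12 (I = 6*2 = 12)
H = 41/73 (H = -41/(-73) = -41*(-1/73) = 41/73 ≈ 0.56164)
x = 62 (x = 5*12 + 2 = 60 + 2 = 62)
x*H = 62*(41/73) = 2542/73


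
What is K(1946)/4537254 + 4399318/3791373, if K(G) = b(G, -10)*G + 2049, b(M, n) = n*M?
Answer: -41202506346877/5734140769914 ≈ -7.1855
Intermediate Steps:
b(M, n) = M*n
K(G) = 2049 - 10*G**2 (K(G) = (G*(-10))*G + 2049 = (-10*G)*G + 2049 = -10*G**2 + 2049 = 2049 - 10*G**2)
K(1946)/4537254 + 4399318/3791373 = (2049 - 10*1946**2)/4537254 + 4399318/3791373 = (2049 - 10*3786916)*(1/4537254) + 4399318*(1/3791373) = (2049 - 37869160)*(1/4537254) + 4399318/3791373 = -37867111*1/4537254 + 4399318/3791373 = -37867111/4537254 + 4399318/3791373 = -41202506346877/5734140769914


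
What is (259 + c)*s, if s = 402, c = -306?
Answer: -18894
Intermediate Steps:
(259 + c)*s = (259 - 306)*402 = -47*402 = -18894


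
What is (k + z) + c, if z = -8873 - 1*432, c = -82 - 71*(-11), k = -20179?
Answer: -28785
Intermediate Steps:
c = 699 (c = -82 + 781 = 699)
z = -9305 (z = -8873 - 432 = -9305)
(k + z) + c = (-20179 - 9305) + 699 = -29484 + 699 = -28785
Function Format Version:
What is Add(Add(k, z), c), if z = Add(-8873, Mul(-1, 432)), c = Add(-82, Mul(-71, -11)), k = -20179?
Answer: -28785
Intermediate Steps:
c = 699 (c = Add(-82, 781) = 699)
z = -9305 (z = Add(-8873, -432) = -9305)
Add(Add(k, z), c) = Add(Add(-20179, -9305), 699) = Add(-29484, 699) = -28785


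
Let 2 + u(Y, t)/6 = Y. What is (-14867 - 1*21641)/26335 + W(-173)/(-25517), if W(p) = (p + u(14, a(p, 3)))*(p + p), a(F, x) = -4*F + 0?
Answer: -1851877546/671990195 ≈ -2.7558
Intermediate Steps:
a(F, x) = -4*F
u(Y, t) = -12 + 6*Y
W(p) = 2*p*(72 + p) (W(p) = (p + (-12 + 6*14))*(p + p) = (p + (-12 + 84))*(2*p) = (p + 72)*(2*p) = (72 + p)*(2*p) = 2*p*(72 + p))
(-14867 - 1*21641)/26335 + W(-173)/(-25517) = (-14867 - 1*21641)/26335 + (2*(-173)*(72 - 173))/(-25517) = (-14867 - 21641)*(1/26335) + (2*(-173)*(-101))*(-1/25517) = -36508*1/26335 + 34946*(-1/25517) = -36508/26335 - 34946/25517 = -1851877546/671990195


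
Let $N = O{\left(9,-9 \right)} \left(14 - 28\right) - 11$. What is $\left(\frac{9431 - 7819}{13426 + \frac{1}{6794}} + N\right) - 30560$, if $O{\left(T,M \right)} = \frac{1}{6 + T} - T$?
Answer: $- \frac{2777152762259}{91216245} \approx -30446.0$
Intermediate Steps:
$N = \frac{1711}{15}$ ($N = \frac{1 - 9^{2} - 54}{6 + 9} \left(14 - 28\right) - 11 = \frac{1 - 81 - 54}{15} \left(-14\right) - 11 = \frac{1}{15} \left(-134\right) \left(-14\right) - 11 = \left(- \frac{134}{15}\right) \left(-14\right) - 11 = \frac{1876}{15} - 11 = \frac{1711}{15} \approx 114.07$)
$\left(\frac{9431 - 7819}{13426 + \frac{1}{6794}} + N\right) - 30560 = \left(\frac{9431 - 7819}{13426 + \frac{1}{6794}} + \frac{1711}{15}\right) - 30560 = \left(\frac{1612}{13426 + \frac{1}{6794}} + \frac{1711}{15}\right) - 30560 = \left(\frac{1612}{\frac{91216245}{6794}} + \frac{1711}{15}\right) - 30560 = \left(1612 \cdot \frac{6794}{91216245} + \frac{1711}{15}\right) - 30560 = \left(\frac{10951928}{91216245} + \frac{1711}{15}\right) - 30560 = \frac{10415684941}{91216245} - 30560 = - \frac{2777152762259}{91216245}$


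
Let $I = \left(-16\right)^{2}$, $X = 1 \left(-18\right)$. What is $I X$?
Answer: $-4608$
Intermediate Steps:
$X = -18$
$I = 256$
$I X = 256 \left(-18\right) = -4608$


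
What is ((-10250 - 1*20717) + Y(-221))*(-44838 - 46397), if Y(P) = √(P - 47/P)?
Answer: 2825274245 - 91235*I*√10783474/221 ≈ 2.8253e+9 - 1.3557e+6*I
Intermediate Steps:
((-10250 - 1*20717) + Y(-221))*(-44838 - 46397) = ((-10250 - 1*20717) + √(-221 - 47/(-221)))*(-44838 - 46397) = ((-10250 - 20717) + √(-221 - 47*(-1/221)))*(-91235) = (-30967 + √(-221 + 47/221))*(-91235) = (-30967 + √(-48794/221))*(-91235) = (-30967 + I*√10783474/221)*(-91235) = 2825274245 - 91235*I*√10783474/221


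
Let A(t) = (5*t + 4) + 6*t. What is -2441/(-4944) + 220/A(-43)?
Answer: 57149/2318736 ≈ 0.024647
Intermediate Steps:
A(t) = 4 + 11*t (A(t) = (4 + 5*t) + 6*t = 4 + 11*t)
-2441/(-4944) + 220/A(-43) = -2441/(-4944) + 220/(4 + 11*(-43)) = -2441*(-1/4944) + 220/(4 - 473) = 2441/4944 + 220/(-469) = 2441/4944 + 220*(-1/469) = 2441/4944 - 220/469 = 57149/2318736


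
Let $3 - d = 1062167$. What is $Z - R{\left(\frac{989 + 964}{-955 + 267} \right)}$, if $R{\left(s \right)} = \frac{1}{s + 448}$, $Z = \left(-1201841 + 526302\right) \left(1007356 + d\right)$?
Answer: $\frac{11339665861821064}{306271} \approx 3.7025 \cdot 10^{10}$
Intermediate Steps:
$d = -1062164$ ($d = 3 - 1062167 = -1062164$)
$Z = 37024941512$ ($Z = \left(-1201841 + 526302\right) \left(1007356 - 1062164\right) = \left(-675539\right) \left(-54808\right) = 37024941512$)
$R{\left(s \right)} = \frac{1}{448 + s}$
$Z - R{\left(\frac{989 + 964}{-955 + 267} \right)} = 37024941512 - \frac{1}{448 + \frac{989 + 964}{-955 + 267}} = 37024941512 - \frac{1}{448 + \frac{1953}{-688}} = 37024941512 - \frac{1}{448 + 1953 \left(- \frac{1}{688}\right)} = 37024941512 - \frac{1}{448 - \frac{1953}{688}} = 37024941512 - \frac{1}{\frac{306271}{688}} = 37024941512 - \frac{688}{306271} = \frac{11339665861821064}{306271}$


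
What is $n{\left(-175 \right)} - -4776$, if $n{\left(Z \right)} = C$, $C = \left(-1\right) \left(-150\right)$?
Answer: $4926$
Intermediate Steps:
$C = 150$
$n{\left(Z \right)} = 150$
$n{\left(-175 \right)} - -4776 = 150 - -4776 = 150 + 4776 = 4926$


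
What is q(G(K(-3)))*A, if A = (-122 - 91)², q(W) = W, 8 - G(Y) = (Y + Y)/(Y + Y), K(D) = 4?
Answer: 317583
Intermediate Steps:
G(Y) = 7 (G(Y) = 8 - (Y + Y)/(Y + Y) = 8 - 2*Y/(2*Y) = 8 - 2*Y*1/(2*Y) = 8 - 1*1 = 8 - 1 = 7)
A = 45369 (A = (-213)² = 45369)
q(G(K(-3)))*A = 7*45369 = 317583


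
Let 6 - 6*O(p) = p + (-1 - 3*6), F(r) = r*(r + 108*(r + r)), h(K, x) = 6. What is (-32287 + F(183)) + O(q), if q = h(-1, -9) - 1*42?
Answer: 43409017/6 ≈ 7.2348e+6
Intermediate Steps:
F(r) = 217*r² (F(r) = r*(r + 108*(2*r)) = r*(r + 216*r) = r*(217*r) = 217*r²)
q = -36 (q = 6 - 1*42 = 6 - 42 = -36)
O(p) = 25/6 - p/6 (O(p) = 1 - (p + (-1 - 3*6))/6 = 1 - (p + (-1 - 18))/6 = 1 - (p - 19)/6 = 1 - (-19 + p)/6 = 1 + (19/6 - p/6) = 25/6 - p/6)
(-32287 + F(183)) + O(q) = (-32287 + 217*183²) + (25/6 - ⅙*(-36)) = (-32287 + 217*33489) + (25/6 + 6) = (-32287 + 7267113) + 61/6 = 7234826 + 61/6 = 43409017/6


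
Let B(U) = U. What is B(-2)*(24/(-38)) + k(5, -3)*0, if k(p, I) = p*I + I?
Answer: 24/19 ≈ 1.2632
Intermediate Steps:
k(p, I) = I + I*p (k(p, I) = I*p + I = I + I*p)
B(-2)*(24/(-38)) + k(5, -3)*0 = -48/(-38) - 3*(1 + 5)*0 = -48*(-1)/38 - 3*6*0 = -2*(-12/19) - 18*0 = 24/19 + 0 = 24/19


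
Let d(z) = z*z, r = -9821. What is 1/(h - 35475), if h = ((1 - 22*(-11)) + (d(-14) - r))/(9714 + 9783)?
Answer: -6499/230548605 ≈ -2.8189e-5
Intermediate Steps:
d(z) = z²
h = 3420/6499 (h = ((1 - 22*(-11)) + ((-14)² - 1*(-9821)))/(9714 + 9783) = ((1 + 242) + (196 + 9821))/19497 = (243 + 10017)*(1/19497) = 10260*(1/19497) = 3420/6499 ≈ 0.52623)
1/(h - 35475) = 1/(3420/6499 - 35475) = 1/(-230548605/6499) = -6499/230548605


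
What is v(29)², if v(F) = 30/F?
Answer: 900/841 ≈ 1.0702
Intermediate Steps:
v(29)² = (30/29)² = 900/841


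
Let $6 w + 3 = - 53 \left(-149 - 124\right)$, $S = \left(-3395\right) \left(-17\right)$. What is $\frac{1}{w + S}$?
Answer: $\frac{1}{60126} \approx 1.6632 \cdot 10^{-5}$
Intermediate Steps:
$S = 57715$
$w = 2411$ ($w = - \frac{1}{2} + \frac{\left(-53\right) \left(-149 - 124\right)}{6} = - \frac{1}{2} + \frac{\left(-53\right) \left(-273\right)}{6} = - \frac{1}{2} + \frac{1}{6} \cdot 14469 = - \frac{1}{2} + \frac{4823}{2} = 2411$)
$\frac{1}{w + S} = \frac{1}{2411 + 57715} = \frac{1}{60126}$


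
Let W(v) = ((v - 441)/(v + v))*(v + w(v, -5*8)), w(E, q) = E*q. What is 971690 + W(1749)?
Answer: 946184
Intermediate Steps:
W(v) = 17199/2 - 39*v/2 (W(v) = ((v - 441)/(v + v))*(v + v*(-5*8)) = ((-441 + v)/((2*v)))*(v + v*(-40)) = ((-441 + v)*(1/(2*v)))*(v - 40*v) = ((-441 + v)/(2*v))*(-39*v) = 17199/2 - 39*v/2)
971690 + W(1749) = 971690 + (17199/2 - 39/2*1749) = 971690 + (17199/2 - 68211/2) = 971690 - 25506 = 946184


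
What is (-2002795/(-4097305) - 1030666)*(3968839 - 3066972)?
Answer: -761708021305901889/819461 ≈ -9.2952e+11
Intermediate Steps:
(-2002795/(-4097305) - 1030666)*(3968839 - 3066972) = (-2002795*(-1/4097305) - 1030666)*901867 = (400559/819461 - 1030666)*901867 = -844590190467/819461*901867 = -761708021305901889/819461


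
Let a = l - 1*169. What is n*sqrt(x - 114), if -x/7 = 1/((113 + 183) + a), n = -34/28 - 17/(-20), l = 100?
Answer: -51*I*sqrt(5875895)/31780 ≈ -3.89*I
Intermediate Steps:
n = -51/140 (n = -34*1/28 - 17*(-1/20) = -17/14 + 17/20 = -51/140 ≈ -0.36429)
a = -69 (a = 100 - 1*169 = 100 - 169 = -69)
x = -7/227 (x = -7/((113 + 183) - 69) = -7/(296 - 69) = -7/227 ≈ -0.030837)
n*sqrt(x - 114) = -51*sqrt(-7/227 - 114)/140 = -51*I*sqrt(5875895)/31780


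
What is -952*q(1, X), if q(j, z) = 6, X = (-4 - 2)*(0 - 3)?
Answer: -5712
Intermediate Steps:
X = 18 (X = -6*(-3) = 18)
-952*q(1, X) = -952*6 = -5712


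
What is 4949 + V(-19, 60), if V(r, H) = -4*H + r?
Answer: 4690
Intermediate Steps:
V(r, H) = r - 4*H
4949 + V(-19, 60) = 4949 + (-19 - 4*60) = 4949 + (-19 - 240) = 4949 - 259 = 4690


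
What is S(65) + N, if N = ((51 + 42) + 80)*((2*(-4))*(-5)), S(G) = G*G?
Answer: 11145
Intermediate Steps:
S(G) = G**2
N = 6920 (N = (93 + 80)*(-8*(-5)) = 173*40 = 6920)
S(65) + N = 65**2 + 6920 = 4225 + 6920 = 11145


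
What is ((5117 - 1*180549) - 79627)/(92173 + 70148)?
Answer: -255059/162321 ≈ -1.5713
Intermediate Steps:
((5117 - 1*180549) - 79627)/(92173 + 70148) = ((5117 - 180549) - 79627)/162321 = (-175432 - 79627)*(1/162321) = -255059*1/162321 = -255059/162321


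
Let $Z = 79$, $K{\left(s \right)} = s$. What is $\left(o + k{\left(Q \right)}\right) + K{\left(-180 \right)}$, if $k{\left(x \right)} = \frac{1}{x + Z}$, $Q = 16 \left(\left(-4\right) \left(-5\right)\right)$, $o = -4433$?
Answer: $- \frac{1840586}{399} \approx -4613.0$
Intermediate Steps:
$Q = 320$ ($Q = 16 \cdot 20 = 320$)
$k{\left(x \right)} = \frac{1}{79 + x}$ ($k{\left(x \right)} = \frac{1}{x + 79} = \frac{1}{79 + x}$)
$\left(o + k{\left(Q \right)}\right) + K{\left(-180 \right)} = \left(-4433 + \frac{1}{79 + 320}\right) - 180 = \left(-4433 + \frac{1}{399}\right) - 180 = - \frac{1768766}{399} - 180 = - \frac{1840586}{399}$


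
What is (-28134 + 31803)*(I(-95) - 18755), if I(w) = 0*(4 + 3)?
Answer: -68812095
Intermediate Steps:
I(w) = 0 (I(w) = 0*7 = 0)
(-28134 + 31803)*(I(-95) - 18755) = (-28134 + 31803)*(0 - 18755) = 3669*(-18755) = -68812095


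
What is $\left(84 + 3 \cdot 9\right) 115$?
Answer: $12765$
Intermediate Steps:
$\left(84 + 3 \cdot 9\right) 115 = \left(84 + 27\right) 115 = 111 \cdot 115 = 12765$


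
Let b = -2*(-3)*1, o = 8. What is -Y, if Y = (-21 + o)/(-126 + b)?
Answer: -13/120 ≈ -0.10833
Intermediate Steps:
b = 6 (b = 6*1 = 6)
Y = 13/120 (Y = (-21 + 8)/(-126 + 6) = -13/(-120) = -13*(-1/120) = 13/120 ≈ 0.10833)
-Y = -1*13/120 = -13/120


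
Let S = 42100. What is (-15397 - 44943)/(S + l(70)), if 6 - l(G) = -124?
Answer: -6034/4223 ≈ -1.4288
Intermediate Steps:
l(G) = 130 (l(G) = 6 - 1*(-124) = 6 + 124 = 130)
(-15397 - 44943)/(S + l(70)) = (-15397 - 44943)/(42100 + 130) = -60340/42230 = -60340*1/42230 = -6034/4223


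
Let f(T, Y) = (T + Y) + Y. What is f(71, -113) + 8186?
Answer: 8031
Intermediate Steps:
f(T, Y) = T + 2*Y
f(71, -113) + 8186 = (71 + 2*(-113)) + 8186 = (71 - 226) + 8186 = -155 + 8186 = 8031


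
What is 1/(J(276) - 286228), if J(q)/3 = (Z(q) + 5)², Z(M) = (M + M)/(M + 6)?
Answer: -2209/631956865 ≈ -3.4955e-6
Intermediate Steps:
Z(M) = 2*M/(6 + M) (Z(M) = (2*M)/(6 + M) = 2*M/(6 + M))
J(q) = 3*(5 + 2*q/(6 + q))² (J(q) = 3*(2*q/(6 + q) + 5)² = 3*(5 + 2*q/(6 + q))²)
1/(J(276) - 286228) = 1/(3*(30 + 7*276)²/(6 + 276)² - 286228) = 1/(3*(30 + 1932)²/282² - 286228) = 1/(3*(1/79524)*1962² - 286228) = 1/(3*(1/79524)*3849444 - 286228) = 1/(320787/2209 - 286228) = 1/(-631956865/2209) = -2209/631956865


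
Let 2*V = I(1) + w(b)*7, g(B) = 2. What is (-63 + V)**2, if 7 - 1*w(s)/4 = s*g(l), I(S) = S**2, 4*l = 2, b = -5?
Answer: 123201/4 ≈ 30800.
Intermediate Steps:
l = 1/2 (l = (1/4)*2 = 1/2 ≈ 0.50000)
w(s) = 28 - 8*s (w(s) = 28 - 4*s*2 = 28 - 8*s)
V = 477/2 (V = (1**2 + (28 - 8*(-5))*7)/2 = (1 + (28 + 40)*7)/2 = (1 + 68*7)/2 = (1 + 476)/2 = (1/2)*477 = 477/2 ≈ 238.50)
(-63 + V)**2 = (-63 + 477/2)**2 = (351/2)**2 = 123201/4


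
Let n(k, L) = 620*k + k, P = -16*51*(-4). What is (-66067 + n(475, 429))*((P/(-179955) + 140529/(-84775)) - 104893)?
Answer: -24420518080495979024/1017045675 ≈ -2.4011e+10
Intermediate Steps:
P = 3264 (P = -816*(-4) = 3264)
n(k, L) = 621*k
(-66067 + n(475, 429))*((P/(-179955) + 140529/(-84775)) - 104893) = (-66067 + 621*475)*((3264/(-179955) + 140529/(-84775)) - 104893) = (-66067 + 294975)*((3264*(-1/179955) + 140529*(-1/84775)) - 104893) = 228908*((-1088/59985 - 140529/84775) - 104893) = 228908*(-1704373453/1017045675 - 104893) = 228908*(-106682676361228/1017045675) = -24420518080495979024/1017045675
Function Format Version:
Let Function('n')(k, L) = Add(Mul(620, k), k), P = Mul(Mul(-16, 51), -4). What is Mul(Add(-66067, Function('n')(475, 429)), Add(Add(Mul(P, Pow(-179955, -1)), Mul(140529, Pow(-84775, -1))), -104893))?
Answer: Rational(-24420518080495979024, 1017045675) ≈ -2.4011e+10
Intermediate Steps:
P = 3264 (P = Mul(-816, -4) = 3264)
Function('n')(k, L) = Mul(621, k)
Mul(Add(-66067, Function('n')(475, 429)), Add(Add(Mul(P, Pow(-179955, -1)), Mul(140529, Pow(-84775, -1))), -104893)) = Mul(Add(-66067, Mul(621, 475)), Add(Add(Mul(3264, Pow(-179955, -1)), Mul(140529, Pow(-84775, -1))), -104893)) = Mul(Add(-66067, 294975), Add(Add(Mul(3264, Rational(-1, 179955)), Mul(140529, Rational(-1, 84775))), -104893)) = Mul(228908, Add(Add(Rational(-1088, 59985), Rational(-140529, 84775)), -104893)) = Mul(228908, Add(Rational(-1704373453, 1017045675), -104893)) = Mul(228908, Rational(-106682676361228, 1017045675)) = Rational(-24420518080495979024, 1017045675)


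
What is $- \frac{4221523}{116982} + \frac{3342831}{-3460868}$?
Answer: $- \frac{7500592459003}{202429630188} \approx -37.053$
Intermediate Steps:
$- \frac{4221523}{116982} + \frac{3342831}{-3460868} = \left(-4221523\right) \frac{1}{116982} + 3342831 \left(- \frac{1}{3460868}\right) = - \frac{4221523}{116982} - \frac{3342831}{3460868} = - \frac{7500592459003}{202429630188}$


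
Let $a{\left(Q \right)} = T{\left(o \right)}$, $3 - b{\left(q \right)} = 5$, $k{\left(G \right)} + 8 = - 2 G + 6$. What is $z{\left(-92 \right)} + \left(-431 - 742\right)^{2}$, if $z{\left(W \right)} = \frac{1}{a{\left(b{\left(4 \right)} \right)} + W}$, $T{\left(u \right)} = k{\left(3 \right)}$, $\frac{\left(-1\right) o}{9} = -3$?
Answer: $\frac{137592899}{100} \approx 1.3759 \cdot 10^{6}$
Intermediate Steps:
$o = 27$ ($o = \left(-9\right) \left(-3\right) = 27$)
$k{\left(G \right)} = -2 - 2 G$ ($k{\left(G \right)} = -8 - \left(-6 + 2 G\right) = -2 - 2 G$)
$b{\left(q \right)} = -2$ ($b{\left(q \right)} = 3 - 5 = -2$)
$T{\left(u \right)} = -8$ ($T{\left(u \right)} = -2 - 6 = -8$)
$a{\left(Q \right)} = -8$
$z{\left(W \right)} = \frac{1}{-8 + W}$
$z{\left(-92 \right)} + \left(-431 - 742\right)^{2} = \frac{1}{-8 - 92} + \left(-431 - 742\right)^{2} = \frac{1}{-100} + \left(-1173\right)^{2} = - \frac{1}{100} + 1375929 = \frac{137592899}{100}$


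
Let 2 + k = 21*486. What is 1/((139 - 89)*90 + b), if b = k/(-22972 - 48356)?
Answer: 17832/80241449 ≈ 0.00022223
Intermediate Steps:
k = 10204 (k = -2 + 21*486 = -2 + 10206 = 10204)
b = -2551/17832 (b = 10204/(-22972 - 48356) = 10204/(-71328) = 10204*(-1/71328) = -2551/17832 ≈ -0.14306)
1/((139 - 89)*90 + b) = 1/((139 - 89)*90 - 2551/17832) = 1/(50*90 - 2551/17832) = 1/(4500 - 2551/17832) = 1/(80241449/17832) = 17832/80241449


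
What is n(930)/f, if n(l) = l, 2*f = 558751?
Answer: 1860/558751 ≈ 0.0033289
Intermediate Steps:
f = 558751/2 (f = (1/2)*558751 = 558751/2 ≈ 2.7938e+5)
n(930)/f = 930/(558751/2) = 930*(2/558751) = 1860/558751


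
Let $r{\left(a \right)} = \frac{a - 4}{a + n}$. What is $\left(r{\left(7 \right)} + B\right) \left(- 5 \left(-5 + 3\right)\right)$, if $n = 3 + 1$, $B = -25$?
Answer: $- \frac{2720}{11} \approx -247.27$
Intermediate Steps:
$n = 4$
$r{\left(a \right)} = \frac{-4 + a}{4 + a}$ ($r{\left(a \right)} = \frac{a - 4}{a + 4} = \frac{-4 + a}{4 + a}$)
$\left(r{\left(7 \right)} + B\right) \left(- 5 \left(-5 + 3\right)\right) = \left(\frac{-4 + 7}{4 + 7} - 25\right) \left(- 5 \left(-5 + 3\right)\right) = \left(\frac{1}{11} \cdot 3 - 25\right) \left(\left(-5\right) \left(-2\right)\right) = \left(\frac{1}{11} \cdot 3 - 25\right) 10 = \left(\frac{3}{11} - 25\right) 10 = \left(- \frac{272}{11}\right) 10 = - \frac{2720}{11}$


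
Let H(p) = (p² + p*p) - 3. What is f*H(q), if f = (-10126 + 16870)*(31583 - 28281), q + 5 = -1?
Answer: 1536539472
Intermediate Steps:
q = -6 (q = -5 - 1 = -6)
f = 22268688 (f = 6744*3302 = 22268688)
H(p) = -3 + 2*p² (H(p) = (p² + p²) - 3 = 2*p² - 3 = -3 + 2*p²)
f*H(q) = 22268688*(-3 + 2*(-6)²) = 22268688*(-3 + 2*36) = 22268688*(-3 + 72) = 22268688*69 = 1536539472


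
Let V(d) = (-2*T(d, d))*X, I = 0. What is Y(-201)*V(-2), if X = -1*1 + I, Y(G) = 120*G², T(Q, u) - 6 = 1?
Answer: 67873680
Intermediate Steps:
T(Q, u) = 7 (T(Q, u) = 6 + 1 = 7)
X = -1 (X = -1*1 + 0 = -1 + 0 = -1)
V(d) = 14 (V(d) = -2*7*(-1) = -14*(-1) = 14)
Y(-201)*V(-2) = (120*(-201)²)*14 = (120*40401)*14 = 4848120*14 = 67873680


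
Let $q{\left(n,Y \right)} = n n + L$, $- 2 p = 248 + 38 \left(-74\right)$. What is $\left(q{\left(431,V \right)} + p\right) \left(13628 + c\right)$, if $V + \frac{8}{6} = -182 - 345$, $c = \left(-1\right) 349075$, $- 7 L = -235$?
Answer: $-62754274656$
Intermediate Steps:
$L = \frac{235}{7}$ ($L = \left(- \frac{1}{7}\right) \left(-235\right) = \frac{235}{7} \approx 33.571$)
$c = -349075$
$V = - \frac{1585}{3}$ ($V = - \frac{4}{3} - 527 = - \frac{1585}{3} \approx -528.33$)
$p = 1282$ ($p = - \frac{248 + 38 \left(-74\right)}{2} = - \frac{248 - 2812}{2} = \left(- \frac{1}{2}\right) \left(-2564\right) = 1282$)
$q{\left(n,Y \right)} = \frac{235}{7} + n^{2}$ ($q{\left(n,Y \right)} = n n + \frac{235}{7} = n^{2} + \frac{235}{7} = \frac{235}{7} + n^{2}$)
$\left(q{\left(431,V \right)} + p\right) \left(13628 + c\right) = \left(\left(\frac{235}{7} + 431^{2}\right) + 1282\right) \left(13628 - 349075\right) = \left(\left(\frac{235}{7} + 185761\right) + 1282\right) \left(-335447\right) = \left(\frac{1300562}{7} + 1282\right) \left(-335447\right) = \frac{1309536}{7} \left(-335447\right) = -62754274656$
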